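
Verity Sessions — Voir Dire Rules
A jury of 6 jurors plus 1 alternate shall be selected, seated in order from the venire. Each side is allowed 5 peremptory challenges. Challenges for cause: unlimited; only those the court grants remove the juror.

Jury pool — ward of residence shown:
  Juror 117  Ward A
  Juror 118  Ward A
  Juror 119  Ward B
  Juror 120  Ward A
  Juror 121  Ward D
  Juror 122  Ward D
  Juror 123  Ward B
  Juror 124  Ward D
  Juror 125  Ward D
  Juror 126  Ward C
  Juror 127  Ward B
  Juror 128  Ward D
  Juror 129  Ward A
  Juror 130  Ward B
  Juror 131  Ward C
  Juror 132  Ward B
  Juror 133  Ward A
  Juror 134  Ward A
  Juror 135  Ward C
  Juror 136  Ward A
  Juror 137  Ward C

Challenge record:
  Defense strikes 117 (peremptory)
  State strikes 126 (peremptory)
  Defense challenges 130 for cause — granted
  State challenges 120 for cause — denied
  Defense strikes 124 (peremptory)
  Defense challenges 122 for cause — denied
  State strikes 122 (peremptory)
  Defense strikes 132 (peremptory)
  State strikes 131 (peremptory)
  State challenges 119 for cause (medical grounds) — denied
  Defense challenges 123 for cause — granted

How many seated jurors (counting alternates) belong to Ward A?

Removed: #117, #122, #123, #124, #126, #130, #131, #132.
Seated (7 incl. alternates): #118, #119, #120, #121, #125, #127, #128.
Of those, in Ward A: #118, #120 → 2.

2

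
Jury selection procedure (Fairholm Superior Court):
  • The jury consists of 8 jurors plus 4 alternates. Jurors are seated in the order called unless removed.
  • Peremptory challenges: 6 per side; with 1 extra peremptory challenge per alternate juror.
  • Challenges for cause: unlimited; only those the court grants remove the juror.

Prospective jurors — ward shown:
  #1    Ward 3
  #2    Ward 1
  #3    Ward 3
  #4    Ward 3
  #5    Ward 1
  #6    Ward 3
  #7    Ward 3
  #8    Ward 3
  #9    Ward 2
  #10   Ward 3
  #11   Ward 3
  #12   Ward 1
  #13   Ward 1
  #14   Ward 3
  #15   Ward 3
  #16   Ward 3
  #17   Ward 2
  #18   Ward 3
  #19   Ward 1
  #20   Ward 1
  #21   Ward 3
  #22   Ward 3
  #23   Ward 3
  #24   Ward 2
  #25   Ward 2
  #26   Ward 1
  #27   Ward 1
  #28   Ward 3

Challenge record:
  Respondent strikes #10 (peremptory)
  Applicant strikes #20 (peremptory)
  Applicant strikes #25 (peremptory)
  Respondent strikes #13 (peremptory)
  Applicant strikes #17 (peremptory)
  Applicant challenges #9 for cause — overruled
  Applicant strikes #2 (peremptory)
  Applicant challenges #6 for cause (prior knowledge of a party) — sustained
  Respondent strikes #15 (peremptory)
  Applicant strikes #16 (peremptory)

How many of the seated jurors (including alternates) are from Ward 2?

1

Removed: #2, #6, #10, #13, #15, #16, #17, #20, #25.
Seated (12 incl. alternates): #1, #3, #4, #5, #7, #8, #9, #11, #12, #14, #18, #19.
Of those, in Ward 2: #9 → 1.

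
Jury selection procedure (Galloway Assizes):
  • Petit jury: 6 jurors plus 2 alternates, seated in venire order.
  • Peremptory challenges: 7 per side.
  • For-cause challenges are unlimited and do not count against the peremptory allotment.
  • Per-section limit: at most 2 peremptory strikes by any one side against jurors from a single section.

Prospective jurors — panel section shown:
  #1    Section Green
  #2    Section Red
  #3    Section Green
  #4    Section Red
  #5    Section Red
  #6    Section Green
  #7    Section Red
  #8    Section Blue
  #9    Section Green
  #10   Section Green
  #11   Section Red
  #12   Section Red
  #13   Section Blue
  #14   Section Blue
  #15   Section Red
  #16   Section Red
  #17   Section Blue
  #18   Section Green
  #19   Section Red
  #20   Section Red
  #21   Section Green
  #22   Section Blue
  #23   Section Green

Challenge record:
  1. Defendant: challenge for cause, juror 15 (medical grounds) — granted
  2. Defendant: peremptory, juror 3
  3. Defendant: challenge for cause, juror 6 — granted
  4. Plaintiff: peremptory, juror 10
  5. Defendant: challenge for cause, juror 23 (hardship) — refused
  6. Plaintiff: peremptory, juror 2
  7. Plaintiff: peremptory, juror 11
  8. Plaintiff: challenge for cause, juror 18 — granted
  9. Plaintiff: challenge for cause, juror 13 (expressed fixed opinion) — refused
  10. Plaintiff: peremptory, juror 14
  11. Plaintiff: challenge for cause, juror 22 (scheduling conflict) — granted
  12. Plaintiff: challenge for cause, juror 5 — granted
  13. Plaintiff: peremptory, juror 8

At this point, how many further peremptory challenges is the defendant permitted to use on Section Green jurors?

1

Defendant peremptories so far: #3 — 1 of 7 used, 6 left overall.
Against Section Green: #3 — 1 used; per-section cap 2 leaves 1.
Binding limit: min(6, 1) = 1.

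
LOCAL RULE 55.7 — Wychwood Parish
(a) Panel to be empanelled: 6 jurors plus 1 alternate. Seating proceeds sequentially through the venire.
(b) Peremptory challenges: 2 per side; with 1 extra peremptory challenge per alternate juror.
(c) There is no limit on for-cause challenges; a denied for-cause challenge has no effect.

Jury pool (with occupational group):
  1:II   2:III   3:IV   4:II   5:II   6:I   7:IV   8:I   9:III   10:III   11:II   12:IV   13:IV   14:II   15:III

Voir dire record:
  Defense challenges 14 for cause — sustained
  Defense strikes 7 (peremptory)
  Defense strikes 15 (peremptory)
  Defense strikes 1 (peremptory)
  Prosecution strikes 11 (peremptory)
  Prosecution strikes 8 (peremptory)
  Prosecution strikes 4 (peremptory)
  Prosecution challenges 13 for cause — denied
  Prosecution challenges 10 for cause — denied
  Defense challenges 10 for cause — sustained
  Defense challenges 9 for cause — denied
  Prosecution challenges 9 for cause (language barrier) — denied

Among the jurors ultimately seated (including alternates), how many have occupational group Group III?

2

Removed: #1, #4, #7, #8, #10, #11, #14, #15.
Seated (7 incl. alternates): #2, #3, #5, #6, #9, #12, #13.
Of those, in Group III: #2, #9 → 2.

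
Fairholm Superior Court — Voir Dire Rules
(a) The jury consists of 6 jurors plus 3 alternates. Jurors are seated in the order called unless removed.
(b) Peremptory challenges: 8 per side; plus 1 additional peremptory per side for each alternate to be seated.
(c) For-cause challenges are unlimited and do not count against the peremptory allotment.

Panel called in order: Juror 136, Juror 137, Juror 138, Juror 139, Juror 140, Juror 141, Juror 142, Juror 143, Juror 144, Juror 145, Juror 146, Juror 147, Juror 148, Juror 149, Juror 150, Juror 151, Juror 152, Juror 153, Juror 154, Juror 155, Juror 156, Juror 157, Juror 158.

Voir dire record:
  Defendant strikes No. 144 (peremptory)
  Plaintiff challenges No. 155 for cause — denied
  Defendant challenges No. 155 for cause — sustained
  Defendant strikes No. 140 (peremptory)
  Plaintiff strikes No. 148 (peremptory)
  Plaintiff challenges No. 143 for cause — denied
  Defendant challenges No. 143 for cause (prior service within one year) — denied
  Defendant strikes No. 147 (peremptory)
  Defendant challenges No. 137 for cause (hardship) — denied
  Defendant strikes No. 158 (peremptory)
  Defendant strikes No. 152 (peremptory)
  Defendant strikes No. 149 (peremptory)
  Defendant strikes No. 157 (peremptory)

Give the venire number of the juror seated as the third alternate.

146

Removed: #140, #144, #147, #148, #149, #152, #155, #157, #158. (#137, #143 stay — for-cause denied.)
Filling seats in venire order through position 9: #136, #137, #138, #139, #141, #142, #143, #145, #146.
So alternate 3 is #146.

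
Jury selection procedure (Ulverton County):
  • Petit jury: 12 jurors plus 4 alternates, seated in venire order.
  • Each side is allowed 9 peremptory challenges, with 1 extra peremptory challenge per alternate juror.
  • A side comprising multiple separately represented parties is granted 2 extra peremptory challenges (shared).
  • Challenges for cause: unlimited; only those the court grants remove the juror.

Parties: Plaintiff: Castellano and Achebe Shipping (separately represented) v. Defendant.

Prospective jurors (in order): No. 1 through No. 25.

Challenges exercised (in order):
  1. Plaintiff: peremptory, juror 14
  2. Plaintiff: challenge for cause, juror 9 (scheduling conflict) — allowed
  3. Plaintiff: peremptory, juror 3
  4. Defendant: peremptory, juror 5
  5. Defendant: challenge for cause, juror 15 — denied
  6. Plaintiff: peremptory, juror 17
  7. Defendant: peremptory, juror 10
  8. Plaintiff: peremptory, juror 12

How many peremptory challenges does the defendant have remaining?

11

Defendant allotment: 9 base + 1 × 4 alternates = 13.
Defendant peremptories used: #5, #10 — 2 (the for-cause on #15 doesn't count).
Remaining: 13 − 2 = 11.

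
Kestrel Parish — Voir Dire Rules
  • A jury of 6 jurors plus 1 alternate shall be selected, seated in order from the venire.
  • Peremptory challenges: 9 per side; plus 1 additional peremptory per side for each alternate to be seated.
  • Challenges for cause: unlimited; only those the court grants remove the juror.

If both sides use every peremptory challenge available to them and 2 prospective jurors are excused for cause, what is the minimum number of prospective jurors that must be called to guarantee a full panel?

29

Seats to fill: 6 + 1 alternates = 7.
Peremptories: 9 + 1×1 = 10 per side × 2 sides = 20.
For-cause removals: 2.
Minimum venire: 7 + 20 + 2 = 29.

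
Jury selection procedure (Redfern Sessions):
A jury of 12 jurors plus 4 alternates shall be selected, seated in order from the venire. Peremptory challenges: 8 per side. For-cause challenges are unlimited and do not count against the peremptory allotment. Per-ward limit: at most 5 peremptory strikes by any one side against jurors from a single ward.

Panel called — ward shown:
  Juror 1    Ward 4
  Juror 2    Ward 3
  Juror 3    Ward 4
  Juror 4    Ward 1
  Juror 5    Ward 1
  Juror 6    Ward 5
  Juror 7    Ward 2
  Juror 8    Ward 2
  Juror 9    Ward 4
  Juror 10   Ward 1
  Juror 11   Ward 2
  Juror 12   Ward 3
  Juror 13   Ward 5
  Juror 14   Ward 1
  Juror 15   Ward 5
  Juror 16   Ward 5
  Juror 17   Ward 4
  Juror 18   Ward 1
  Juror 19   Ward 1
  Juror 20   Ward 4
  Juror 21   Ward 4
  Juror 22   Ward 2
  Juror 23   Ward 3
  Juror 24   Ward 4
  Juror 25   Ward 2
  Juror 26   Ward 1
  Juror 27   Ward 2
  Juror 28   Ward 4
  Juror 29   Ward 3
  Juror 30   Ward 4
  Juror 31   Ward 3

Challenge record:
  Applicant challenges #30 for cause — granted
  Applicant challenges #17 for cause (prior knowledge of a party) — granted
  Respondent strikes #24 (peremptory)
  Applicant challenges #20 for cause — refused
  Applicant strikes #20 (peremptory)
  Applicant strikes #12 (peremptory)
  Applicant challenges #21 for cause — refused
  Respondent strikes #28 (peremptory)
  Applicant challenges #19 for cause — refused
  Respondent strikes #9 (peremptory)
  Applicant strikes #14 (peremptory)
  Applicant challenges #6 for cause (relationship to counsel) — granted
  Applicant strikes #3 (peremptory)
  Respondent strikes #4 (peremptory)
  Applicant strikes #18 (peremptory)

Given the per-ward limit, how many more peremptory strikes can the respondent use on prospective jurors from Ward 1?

4

Respondent peremptories so far: #24, #28, #9, #4 — 4 of 8 used, 4 left overall.
Against Ward 1: #4 — 1 used; per-ward cap 5 leaves 4.
Binding limit: min(4, 4) = 4.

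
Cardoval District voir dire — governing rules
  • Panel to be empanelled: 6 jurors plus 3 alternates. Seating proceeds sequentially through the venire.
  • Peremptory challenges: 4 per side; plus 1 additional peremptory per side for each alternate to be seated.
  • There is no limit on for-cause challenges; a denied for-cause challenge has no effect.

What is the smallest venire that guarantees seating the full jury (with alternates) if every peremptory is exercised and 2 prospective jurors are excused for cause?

Seats to fill: 6 + 3 alternates = 9.
Peremptories: 4 + 1×3 = 7 per side × 2 sides = 14.
For-cause removals: 2.
Minimum venire: 9 + 14 + 2 = 25.

25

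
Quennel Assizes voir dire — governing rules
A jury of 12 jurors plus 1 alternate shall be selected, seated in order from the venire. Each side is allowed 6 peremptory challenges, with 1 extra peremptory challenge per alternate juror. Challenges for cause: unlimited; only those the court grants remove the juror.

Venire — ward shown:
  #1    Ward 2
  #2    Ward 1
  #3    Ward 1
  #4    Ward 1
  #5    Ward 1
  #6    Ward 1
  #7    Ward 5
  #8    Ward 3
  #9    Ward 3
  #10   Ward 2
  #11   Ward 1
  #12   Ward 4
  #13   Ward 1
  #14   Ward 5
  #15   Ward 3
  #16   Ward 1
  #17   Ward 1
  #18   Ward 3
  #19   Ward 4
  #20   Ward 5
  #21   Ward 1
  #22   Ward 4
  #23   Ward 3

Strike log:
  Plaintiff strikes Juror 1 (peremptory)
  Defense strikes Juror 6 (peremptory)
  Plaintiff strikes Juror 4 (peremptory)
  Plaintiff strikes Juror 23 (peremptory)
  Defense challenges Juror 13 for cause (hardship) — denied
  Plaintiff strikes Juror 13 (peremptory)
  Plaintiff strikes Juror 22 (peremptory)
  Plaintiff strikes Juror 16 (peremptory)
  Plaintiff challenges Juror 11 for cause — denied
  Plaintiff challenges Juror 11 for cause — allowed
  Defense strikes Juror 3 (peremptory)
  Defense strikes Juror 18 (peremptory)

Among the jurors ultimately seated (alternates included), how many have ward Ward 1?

4

Removed: #1, #3, #4, #6, #11, #13, #16, #18, #22, #23.
Seated (13 incl. alternates): #2, #5, #7, #8, #9, #10, #12, #14, #15, #17, #19, #20, #21.
Of those, in Ward 1: #2, #5, #17, #21 → 4.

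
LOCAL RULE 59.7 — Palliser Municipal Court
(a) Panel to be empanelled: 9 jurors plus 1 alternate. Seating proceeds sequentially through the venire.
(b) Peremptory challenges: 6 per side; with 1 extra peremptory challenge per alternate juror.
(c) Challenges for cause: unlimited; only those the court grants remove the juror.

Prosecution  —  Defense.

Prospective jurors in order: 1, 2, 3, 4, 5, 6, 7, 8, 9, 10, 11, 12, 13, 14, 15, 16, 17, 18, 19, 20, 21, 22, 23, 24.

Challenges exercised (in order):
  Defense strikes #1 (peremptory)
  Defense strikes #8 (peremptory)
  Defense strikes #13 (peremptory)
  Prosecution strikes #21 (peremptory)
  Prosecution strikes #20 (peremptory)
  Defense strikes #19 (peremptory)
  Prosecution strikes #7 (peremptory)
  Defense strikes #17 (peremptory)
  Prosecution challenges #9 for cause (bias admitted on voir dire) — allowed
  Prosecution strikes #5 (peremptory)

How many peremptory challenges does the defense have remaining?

2

Defense allotment: 6 base + 1 × 1 alternate = 7.
Defense peremptories used: #1, #8, #13, #19, #17 — 5.
Remaining: 7 − 5 = 2.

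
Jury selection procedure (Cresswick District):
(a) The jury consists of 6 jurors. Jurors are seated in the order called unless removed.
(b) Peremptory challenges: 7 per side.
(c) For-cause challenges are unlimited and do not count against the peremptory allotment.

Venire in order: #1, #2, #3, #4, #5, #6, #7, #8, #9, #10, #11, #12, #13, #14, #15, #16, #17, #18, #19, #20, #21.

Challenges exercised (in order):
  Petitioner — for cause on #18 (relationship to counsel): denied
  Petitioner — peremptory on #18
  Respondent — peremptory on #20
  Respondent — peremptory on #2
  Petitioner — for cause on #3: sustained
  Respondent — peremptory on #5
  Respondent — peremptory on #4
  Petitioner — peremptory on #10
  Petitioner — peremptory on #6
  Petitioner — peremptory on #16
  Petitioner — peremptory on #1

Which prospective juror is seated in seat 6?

Removed: #1, #2, #3, #4, #5, #6, #10, #16, #18, #20.
Seating in order: seats 1–6 → #7, #8, #9, #11, #12, #13.
So seat 6 is #13.

13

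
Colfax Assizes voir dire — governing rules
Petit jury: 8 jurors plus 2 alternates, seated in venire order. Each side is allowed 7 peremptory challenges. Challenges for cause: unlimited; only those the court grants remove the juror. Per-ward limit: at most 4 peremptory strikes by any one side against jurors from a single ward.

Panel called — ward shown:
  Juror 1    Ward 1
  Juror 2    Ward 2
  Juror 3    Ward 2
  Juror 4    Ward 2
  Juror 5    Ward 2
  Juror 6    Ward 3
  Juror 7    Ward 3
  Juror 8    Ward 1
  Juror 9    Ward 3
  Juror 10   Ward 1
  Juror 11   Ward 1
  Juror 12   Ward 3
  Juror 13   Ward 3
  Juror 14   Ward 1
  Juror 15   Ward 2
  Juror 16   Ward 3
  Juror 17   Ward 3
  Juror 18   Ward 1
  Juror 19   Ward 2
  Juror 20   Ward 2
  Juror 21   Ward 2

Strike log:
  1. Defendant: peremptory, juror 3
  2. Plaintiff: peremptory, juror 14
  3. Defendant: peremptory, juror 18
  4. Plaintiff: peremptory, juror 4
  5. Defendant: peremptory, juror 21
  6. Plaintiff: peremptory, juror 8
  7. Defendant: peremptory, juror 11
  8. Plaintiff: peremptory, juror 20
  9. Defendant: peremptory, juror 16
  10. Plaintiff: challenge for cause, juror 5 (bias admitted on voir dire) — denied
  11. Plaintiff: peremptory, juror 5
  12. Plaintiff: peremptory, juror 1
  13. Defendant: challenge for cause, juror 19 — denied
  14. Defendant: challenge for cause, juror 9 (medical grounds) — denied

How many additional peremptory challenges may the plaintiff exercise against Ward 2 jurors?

1

Plaintiff peremptories so far: #14, #4, #8, #20, #5, #1 — 6 of 7 used, 1 left overall.
Against Ward 2: #4, #20, #5 — 3 used; per-ward cap 4 leaves 1.
Binding limit: min(1, 1) = 1.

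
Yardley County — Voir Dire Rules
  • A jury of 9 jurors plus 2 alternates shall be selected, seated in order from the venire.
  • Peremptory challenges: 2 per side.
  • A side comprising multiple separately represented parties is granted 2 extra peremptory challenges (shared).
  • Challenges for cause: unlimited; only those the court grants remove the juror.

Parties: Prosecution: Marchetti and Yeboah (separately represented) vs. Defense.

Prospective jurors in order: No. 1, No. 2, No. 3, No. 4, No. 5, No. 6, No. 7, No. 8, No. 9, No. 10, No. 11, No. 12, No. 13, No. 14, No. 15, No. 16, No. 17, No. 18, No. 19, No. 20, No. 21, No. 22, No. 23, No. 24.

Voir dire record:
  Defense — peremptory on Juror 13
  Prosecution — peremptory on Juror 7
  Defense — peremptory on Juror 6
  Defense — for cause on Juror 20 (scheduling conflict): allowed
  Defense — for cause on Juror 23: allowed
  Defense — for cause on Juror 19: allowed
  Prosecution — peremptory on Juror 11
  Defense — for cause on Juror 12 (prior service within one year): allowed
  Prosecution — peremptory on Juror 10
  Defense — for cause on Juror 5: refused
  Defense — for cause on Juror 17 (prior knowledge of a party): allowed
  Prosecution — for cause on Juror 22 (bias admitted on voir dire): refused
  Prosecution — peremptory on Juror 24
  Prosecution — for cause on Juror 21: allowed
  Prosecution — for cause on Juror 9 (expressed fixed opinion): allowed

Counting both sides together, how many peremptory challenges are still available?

Prosecution allotment: 2 base + 2 multi-party = 4. Defense allotment: 2.
Prosecution peremptories used: #7, #11, #10, #24 — 4 (for-cause on #22, #21, #9 don't count).
Defense peremptories used: #13, #6 — 2 (for-cause on #20, #23, #19, #12, #5, #17 don't count).
Remaining: (4 − 4) + (2 − 2) = 0.

0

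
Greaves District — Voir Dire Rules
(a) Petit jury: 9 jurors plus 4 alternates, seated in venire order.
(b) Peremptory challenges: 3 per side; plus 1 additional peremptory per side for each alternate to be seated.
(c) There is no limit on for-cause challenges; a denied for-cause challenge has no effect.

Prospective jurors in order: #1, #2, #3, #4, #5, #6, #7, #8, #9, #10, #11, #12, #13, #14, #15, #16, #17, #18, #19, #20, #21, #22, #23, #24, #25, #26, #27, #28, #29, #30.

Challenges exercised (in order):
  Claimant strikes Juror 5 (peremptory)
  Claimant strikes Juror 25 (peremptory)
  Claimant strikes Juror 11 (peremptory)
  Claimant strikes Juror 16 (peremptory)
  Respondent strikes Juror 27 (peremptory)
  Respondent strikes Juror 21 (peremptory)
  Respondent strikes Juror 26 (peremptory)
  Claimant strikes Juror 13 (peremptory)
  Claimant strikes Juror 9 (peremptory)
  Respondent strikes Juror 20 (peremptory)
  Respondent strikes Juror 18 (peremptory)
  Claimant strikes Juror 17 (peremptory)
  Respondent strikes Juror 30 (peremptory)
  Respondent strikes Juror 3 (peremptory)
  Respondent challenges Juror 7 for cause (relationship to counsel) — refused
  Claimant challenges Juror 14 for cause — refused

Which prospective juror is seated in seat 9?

Removed: #3, #5, #9, #11, #13, #16, #17, #18, #20, #21, #25, #26, #27, #30. (#7, #14 stay — for-cause denied.)
Seating in order: seats 1–9 → #1, #2, #4, #6, #7, #8, #10, #12, #14; alternates → #15, #19, #22, #23.
So seat 9 is #14.

14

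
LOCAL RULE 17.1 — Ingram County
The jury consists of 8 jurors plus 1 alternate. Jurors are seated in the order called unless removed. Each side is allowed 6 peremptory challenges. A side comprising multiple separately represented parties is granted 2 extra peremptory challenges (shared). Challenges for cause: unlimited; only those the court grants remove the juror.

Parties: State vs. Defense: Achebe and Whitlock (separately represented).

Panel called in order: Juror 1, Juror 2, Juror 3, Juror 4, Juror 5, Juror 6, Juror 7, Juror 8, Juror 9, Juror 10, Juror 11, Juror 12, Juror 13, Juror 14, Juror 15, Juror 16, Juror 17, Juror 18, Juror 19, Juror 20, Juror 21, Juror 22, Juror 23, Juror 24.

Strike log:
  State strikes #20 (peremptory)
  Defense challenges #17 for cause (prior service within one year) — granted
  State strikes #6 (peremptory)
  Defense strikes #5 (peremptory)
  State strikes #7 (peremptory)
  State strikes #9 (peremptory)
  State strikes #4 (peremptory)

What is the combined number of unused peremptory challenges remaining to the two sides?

State allotment: 6. Defense allotment: 6 base + 2 multi-party = 8.
State peremptories used: #20, #6, #7, #9, #4 — 5.
Defense peremptories used: #5 — 1 (the for-cause on #17 doesn't count).
Remaining: (6 − 5) + (8 − 1) = 8.

8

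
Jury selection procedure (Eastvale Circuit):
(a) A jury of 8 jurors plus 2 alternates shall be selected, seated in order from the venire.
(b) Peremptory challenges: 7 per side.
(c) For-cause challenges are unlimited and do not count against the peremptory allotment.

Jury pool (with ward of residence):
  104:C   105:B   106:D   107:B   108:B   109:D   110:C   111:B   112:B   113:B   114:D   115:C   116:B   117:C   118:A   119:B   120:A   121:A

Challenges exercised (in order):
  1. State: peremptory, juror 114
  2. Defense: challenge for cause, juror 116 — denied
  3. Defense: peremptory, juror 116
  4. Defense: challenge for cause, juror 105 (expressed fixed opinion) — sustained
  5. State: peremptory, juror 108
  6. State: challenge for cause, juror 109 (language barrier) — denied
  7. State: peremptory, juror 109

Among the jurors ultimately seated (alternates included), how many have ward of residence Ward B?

4

Removed: #105, #108, #109, #114, #116.
Seated (10 incl. alternates): #104, #106, #107, #110, #111, #112, #113, #115, #117, #118.
Of those, in Ward B: #107, #111, #112, #113 → 4.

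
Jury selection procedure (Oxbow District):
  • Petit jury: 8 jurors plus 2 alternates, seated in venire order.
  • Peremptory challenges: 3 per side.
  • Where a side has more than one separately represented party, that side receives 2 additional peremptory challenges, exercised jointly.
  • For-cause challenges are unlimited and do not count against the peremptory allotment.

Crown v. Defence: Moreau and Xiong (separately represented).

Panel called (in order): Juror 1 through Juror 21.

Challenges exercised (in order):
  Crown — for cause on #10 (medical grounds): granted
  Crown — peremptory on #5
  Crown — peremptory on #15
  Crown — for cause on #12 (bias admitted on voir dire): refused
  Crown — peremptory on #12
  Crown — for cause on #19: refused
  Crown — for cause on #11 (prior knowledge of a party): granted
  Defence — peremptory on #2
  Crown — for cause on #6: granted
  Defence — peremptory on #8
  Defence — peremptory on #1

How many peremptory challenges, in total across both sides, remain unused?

2

Crown allotment: 3. Defence allotment: 3 base + 2 multi-party = 5.
Crown peremptories used: #5, #15, #12 — 3 (for-cause on #10, #12, #19, #11, #6 don't count).
Defence peremptories used: #2, #8, #1 — 3.
Remaining: (3 − 3) + (5 − 3) = 2.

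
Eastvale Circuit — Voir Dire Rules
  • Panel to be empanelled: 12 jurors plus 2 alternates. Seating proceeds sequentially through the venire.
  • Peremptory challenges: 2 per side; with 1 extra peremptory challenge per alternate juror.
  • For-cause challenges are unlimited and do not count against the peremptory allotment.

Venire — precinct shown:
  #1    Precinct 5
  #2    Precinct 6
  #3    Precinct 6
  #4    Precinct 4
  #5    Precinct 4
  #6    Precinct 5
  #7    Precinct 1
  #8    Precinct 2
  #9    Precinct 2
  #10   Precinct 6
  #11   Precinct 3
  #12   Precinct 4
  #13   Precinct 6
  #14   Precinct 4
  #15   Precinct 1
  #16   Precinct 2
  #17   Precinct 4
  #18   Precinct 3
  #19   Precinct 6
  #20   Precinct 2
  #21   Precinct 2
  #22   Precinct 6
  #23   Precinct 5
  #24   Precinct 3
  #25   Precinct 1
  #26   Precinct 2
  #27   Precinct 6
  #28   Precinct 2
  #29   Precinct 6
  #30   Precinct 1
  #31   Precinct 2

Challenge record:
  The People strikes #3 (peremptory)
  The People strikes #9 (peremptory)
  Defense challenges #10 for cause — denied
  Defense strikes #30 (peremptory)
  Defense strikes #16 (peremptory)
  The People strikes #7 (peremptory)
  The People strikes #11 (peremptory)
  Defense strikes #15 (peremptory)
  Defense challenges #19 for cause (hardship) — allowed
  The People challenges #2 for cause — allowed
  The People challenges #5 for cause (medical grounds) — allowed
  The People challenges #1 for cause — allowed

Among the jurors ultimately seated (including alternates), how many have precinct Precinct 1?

Removed: #1, #2, #3, #5, #7, #9, #11, #15, #16, #19, #30.
Seated (14 incl. alternates): #4, #6, #8, #10, #12, #13, #14, #17, #18, #20, #21, #22, #23, #24.
None of those are in Precinct 1 → 0.

0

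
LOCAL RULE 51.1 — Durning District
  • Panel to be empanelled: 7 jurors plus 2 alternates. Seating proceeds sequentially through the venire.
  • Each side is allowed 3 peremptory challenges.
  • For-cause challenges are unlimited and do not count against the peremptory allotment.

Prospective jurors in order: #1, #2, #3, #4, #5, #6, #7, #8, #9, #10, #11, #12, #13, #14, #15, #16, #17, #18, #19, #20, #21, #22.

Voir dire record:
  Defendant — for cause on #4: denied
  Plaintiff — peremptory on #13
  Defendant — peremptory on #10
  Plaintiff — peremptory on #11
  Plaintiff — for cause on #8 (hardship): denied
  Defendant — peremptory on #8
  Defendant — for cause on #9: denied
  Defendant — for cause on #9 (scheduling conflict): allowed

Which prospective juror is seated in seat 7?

7

Removed: #8, #9, #10, #11, #13. (#4 stays — for-cause denied.)
Seating in order: seats 1–7 → #1, #2, #3, #4, #5, #6, #7; alternates → #12, #14.
So seat 7 is #7.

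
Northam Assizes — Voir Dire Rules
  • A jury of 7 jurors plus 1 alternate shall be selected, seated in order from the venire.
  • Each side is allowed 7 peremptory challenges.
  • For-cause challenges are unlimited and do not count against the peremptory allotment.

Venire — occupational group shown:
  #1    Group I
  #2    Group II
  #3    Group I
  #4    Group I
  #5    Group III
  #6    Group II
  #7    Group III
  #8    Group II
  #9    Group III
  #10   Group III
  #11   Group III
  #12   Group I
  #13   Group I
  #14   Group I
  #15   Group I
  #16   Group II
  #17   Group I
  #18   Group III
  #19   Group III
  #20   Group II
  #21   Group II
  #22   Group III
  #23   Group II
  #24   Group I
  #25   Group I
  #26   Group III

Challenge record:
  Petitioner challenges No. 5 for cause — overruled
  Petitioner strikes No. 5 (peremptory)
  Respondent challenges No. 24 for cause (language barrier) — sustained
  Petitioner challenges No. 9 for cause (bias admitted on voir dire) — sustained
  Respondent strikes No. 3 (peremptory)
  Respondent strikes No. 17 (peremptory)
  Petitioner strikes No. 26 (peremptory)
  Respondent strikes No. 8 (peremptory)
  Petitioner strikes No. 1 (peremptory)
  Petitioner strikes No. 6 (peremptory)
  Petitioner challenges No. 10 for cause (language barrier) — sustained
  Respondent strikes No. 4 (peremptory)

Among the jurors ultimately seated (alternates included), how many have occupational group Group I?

Removed: #1, #3, #4, #5, #6, #8, #9, #10, #17, #24, #26.
Seated (8 incl. alternates): #2, #7, #11, #12, #13, #14, #15, #16.
Of those, in Group I: #12, #13, #14, #15 → 4.

4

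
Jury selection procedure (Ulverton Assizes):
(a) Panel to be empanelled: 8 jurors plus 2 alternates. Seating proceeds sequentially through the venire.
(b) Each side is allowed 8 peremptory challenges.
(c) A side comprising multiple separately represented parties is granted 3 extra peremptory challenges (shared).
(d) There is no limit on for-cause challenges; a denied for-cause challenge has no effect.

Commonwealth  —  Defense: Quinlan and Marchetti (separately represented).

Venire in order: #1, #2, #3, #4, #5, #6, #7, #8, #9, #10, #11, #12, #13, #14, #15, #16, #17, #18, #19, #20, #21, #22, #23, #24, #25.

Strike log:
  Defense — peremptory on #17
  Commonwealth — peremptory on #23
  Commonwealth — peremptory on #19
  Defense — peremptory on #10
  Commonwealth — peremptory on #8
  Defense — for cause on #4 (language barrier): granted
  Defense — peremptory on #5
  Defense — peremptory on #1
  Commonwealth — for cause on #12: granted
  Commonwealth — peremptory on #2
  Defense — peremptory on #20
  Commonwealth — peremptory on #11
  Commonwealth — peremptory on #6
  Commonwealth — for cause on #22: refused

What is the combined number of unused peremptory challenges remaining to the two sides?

Commonwealth allotment: 8. Defense allotment: 8 base + 3 multi-party = 11.
Commonwealth peremptories used: #23, #19, #8, #2, #11, #6 — 6 (for-cause on #12, #22 don't count).
Defense peremptories used: #17, #10, #5, #1, #20 — 5 (the for-cause on #4 doesn't count).
Remaining: (8 − 6) + (11 − 5) = 8.

8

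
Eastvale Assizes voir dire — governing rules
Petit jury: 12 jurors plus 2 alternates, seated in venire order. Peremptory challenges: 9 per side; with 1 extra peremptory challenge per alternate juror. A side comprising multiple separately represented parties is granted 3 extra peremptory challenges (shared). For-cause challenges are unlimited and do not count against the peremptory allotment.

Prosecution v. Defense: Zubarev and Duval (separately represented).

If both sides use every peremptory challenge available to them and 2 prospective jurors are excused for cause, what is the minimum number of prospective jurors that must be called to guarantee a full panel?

41

Seats to fill: 12 + 2 alternates = 14.
Peremptories — Prosecution: 9 + 1×2 = 11; Defense: 9 + 1×2 + 3 = 14; total 25.
For-cause removals: 2.
Minimum venire: 14 + 25 + 2 = 41.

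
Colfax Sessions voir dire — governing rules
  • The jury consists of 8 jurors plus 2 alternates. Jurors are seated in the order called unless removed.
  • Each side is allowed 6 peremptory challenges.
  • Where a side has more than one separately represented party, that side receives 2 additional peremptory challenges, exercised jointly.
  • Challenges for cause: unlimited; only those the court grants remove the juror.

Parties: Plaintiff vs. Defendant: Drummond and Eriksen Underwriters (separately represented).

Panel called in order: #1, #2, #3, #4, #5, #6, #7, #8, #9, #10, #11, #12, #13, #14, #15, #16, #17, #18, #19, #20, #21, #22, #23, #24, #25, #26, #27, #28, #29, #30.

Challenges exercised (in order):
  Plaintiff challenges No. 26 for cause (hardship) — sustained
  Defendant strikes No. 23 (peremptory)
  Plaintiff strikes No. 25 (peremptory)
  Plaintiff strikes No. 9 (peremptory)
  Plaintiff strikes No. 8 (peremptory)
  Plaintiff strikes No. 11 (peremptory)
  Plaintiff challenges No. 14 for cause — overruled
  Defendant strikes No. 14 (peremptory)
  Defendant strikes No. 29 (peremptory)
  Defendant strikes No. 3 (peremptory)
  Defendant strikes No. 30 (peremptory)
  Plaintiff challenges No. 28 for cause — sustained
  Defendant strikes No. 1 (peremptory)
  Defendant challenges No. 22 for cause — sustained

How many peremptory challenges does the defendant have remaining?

2

Defendant allotment: 6 base + 2 multi-party = 8.
Defendant peremptories used: #23, #14, #29, #3, #30, #1 — 6 (the for-cause on #22 doesn't count).
Remaining: 8 − 6 = 2.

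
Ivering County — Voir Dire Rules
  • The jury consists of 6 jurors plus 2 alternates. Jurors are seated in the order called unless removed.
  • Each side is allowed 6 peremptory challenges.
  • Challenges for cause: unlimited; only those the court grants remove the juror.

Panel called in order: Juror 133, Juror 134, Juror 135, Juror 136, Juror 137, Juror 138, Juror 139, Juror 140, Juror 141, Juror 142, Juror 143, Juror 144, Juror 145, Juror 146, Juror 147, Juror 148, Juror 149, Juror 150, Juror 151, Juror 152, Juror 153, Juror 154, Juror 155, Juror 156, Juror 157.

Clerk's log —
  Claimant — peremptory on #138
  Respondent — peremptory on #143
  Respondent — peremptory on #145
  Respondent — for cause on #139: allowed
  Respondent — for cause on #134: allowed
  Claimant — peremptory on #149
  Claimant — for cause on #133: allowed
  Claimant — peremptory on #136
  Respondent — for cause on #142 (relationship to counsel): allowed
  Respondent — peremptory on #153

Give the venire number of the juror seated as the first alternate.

Removed: #133, #134, #136, #138, #139, #142, #143, #145, #149, #153.
Filling seats in venire order through position 7: #135, #137, #140, #141, #144, #146, #147.
So alternate 1 is #147.

147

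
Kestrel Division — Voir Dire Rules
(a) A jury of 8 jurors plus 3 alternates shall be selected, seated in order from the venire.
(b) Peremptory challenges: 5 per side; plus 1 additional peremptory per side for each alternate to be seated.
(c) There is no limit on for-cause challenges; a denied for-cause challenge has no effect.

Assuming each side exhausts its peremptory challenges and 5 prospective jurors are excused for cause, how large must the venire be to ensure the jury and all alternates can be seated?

Seats to fill: 8 + 3 alternates = 11.
Peremptories: 5 + 1×3 = 8 per side × 2 sides = 16.
For-cause removals: 5.
Minimum venire: 11 + 16 + 5 = 32.

32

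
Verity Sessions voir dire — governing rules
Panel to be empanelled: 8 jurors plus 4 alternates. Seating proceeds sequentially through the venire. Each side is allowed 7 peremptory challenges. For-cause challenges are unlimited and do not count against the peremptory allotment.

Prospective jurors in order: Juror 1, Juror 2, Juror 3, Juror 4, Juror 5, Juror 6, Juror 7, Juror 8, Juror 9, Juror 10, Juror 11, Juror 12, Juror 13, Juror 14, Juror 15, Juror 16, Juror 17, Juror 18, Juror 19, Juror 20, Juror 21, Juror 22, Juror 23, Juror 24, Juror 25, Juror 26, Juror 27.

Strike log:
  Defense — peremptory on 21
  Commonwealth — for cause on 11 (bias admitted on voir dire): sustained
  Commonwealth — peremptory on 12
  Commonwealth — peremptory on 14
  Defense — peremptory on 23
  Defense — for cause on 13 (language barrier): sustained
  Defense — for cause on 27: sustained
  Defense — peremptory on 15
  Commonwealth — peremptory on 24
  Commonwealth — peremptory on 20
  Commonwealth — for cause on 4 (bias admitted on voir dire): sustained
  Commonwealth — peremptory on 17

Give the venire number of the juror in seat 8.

Removed: #4, #11, #12, #13, #14, #15, #17, #20, #21, #23, #24, #27.
Seating in order: seats 1–8 → #1, #2, #3, #5, #6, #7, #8, #9; alternates → #10, #16, #18, #19.
So seat 8 is #9.

9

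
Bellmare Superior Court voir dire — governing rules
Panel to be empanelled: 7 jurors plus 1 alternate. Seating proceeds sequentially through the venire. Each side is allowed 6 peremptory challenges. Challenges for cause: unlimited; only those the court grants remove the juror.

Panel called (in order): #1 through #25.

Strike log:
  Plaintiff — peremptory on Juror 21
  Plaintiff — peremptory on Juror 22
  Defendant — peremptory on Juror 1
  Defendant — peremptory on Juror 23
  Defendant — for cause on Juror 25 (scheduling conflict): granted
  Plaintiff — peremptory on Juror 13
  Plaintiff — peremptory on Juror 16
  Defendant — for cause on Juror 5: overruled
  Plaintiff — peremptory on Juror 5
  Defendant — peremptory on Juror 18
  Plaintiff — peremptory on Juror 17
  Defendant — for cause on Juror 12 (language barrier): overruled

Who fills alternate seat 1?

10

Removed: #1, #5, #13, #16, #17, #18, #21, #22, #23, #25. (#12 stays — for-cause denied.)
Filling seats in venire order through position 8: #2, #3, #4, #6, #7, #8, #9, #10.
So alternate 1 is #10.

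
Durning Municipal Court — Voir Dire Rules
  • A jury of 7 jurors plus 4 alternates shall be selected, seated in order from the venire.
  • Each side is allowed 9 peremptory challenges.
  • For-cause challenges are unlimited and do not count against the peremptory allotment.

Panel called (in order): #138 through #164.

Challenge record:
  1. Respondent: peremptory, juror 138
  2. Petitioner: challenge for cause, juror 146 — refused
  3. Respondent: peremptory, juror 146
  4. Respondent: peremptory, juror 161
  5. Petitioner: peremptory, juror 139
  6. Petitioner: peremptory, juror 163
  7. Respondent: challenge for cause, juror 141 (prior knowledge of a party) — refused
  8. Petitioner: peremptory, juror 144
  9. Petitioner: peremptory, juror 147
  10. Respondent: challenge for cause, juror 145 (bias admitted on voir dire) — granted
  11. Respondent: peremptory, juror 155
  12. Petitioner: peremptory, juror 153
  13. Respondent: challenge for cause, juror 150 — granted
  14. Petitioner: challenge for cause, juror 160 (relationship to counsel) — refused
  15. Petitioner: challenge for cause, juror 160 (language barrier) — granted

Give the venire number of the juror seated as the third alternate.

156

Removed: #138, #139, #144, #145, #146, #147, #150, #153, #155, #160, #161, #163. (#141 stays — for-cause denied.)
Filling seats in venire order through position 10: #140, #141, #142, #143, #148, #149, #151, #152, #154, #156.
So alternate 3 is #156.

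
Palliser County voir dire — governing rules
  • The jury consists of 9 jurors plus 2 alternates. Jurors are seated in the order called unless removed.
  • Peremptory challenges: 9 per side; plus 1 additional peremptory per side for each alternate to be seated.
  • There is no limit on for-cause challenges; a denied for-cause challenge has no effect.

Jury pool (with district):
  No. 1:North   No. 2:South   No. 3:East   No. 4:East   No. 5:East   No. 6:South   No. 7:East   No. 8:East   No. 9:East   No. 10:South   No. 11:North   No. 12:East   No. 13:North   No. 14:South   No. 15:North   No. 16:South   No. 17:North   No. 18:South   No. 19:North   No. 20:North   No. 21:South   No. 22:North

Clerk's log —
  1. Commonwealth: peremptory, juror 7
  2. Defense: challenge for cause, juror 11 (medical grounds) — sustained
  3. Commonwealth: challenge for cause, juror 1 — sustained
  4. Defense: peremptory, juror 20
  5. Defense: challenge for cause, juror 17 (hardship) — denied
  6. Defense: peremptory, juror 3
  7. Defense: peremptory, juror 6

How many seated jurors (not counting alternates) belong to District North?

Removed: #1, #3, #6, #7, #11, #20.
Seated jurors 1–9: #2, #4, #5, #8, #9, #10, #12, #13, #14 (alternates #15, #16 not counted).
Of those, in District North: #13 → 1.

1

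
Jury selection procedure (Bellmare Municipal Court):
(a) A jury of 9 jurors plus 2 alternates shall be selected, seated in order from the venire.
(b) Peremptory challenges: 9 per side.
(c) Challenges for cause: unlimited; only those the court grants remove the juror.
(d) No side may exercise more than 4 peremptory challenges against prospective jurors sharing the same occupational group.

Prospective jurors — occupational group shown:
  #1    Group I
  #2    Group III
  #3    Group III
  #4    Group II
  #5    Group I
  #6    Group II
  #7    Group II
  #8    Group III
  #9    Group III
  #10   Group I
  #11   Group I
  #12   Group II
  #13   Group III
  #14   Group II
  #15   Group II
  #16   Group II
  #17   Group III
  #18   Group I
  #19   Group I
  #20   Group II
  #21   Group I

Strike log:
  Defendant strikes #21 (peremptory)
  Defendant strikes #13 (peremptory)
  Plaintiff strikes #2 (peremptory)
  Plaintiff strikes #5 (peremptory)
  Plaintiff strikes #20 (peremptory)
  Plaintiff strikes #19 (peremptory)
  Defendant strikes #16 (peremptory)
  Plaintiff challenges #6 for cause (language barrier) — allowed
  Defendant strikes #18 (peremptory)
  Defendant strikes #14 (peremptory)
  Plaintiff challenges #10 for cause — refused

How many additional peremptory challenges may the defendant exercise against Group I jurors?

2

Defendant peremptories so far: #21, #13, #16, #18, #14 — 5 of 9 used, 4 left overall.
Against Group I: #21, #18 — 2 used; per-group cap 4 leaves 2.
Binding limit: min(4, 2) = 2.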